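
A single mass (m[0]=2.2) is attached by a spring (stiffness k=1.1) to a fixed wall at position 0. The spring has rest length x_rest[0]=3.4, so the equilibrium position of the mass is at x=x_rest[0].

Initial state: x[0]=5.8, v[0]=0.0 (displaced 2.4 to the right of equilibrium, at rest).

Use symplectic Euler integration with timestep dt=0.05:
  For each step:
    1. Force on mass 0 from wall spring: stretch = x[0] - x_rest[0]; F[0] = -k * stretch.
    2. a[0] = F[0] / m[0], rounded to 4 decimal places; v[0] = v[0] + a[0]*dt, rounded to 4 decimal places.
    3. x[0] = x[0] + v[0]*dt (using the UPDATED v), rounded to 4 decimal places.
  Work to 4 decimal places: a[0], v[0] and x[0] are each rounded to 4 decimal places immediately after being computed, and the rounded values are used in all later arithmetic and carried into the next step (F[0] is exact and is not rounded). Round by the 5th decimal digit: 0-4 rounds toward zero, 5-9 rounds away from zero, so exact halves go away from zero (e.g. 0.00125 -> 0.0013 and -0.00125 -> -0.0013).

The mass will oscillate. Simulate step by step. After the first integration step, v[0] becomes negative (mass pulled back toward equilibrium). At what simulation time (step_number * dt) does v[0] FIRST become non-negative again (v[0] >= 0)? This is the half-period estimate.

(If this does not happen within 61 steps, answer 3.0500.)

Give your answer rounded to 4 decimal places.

Step 0: x=[5.8000] v=[0.0000]
Step 1: x=[5.7970] v=[-0.0600]
Step 2: x=[5.7910] v=[-0.1199]
Step 3: x=[5.7820] v=[-0.1797]
Step 4: x=[5.7700] v=[-0.2393]
Step 5: x=[5.7551] v=[-0.2986]
Step 6: x=[5.7372] v=[-0.3575]
Step 7: x=[5.7164] v=[-0.4159]
Step 8: x=[5.6927] v=[-0.4738]
Step 9: x=[5.6661] v=[-0.5311]
Step 10: x=[5.6367] v=[-0.5878]
Step 11: x=[5.6045] v=[-0.6437]
Step 12: x=[5.5696] v=[-0.6988]
Step 13: x=[5.5320] v=[-0.7530]
Step 14: x=[5.4917] v=[-0.8063]
Step 15: x=[5.4488] v=[-0.8586]
Step 16: x=[5.4033] v=[-0.9098]
Step 17: x=[5.3553] v=[-0.9599]
Step 18: x=[5.3049] v=[-1.0088]
Step 19: x=[5.2521] v=[-1.0564]
Step 20: x=[5.1970] v=[-1.1027]
Step 21: x=[5.1396] v=[-1.1476]
Step 22: x=[5.0800] v=[-1.1911]
Step 23: x=[5.0183] v=[-1.2331]
Step 24: x=[4.9546] v=[-1.2736]
Step 25: x=[4.8890] v=[-1.3125]
Step 26: x=[4.8215] v=[-1.3497]
Step 27: x=[4.7522] v=[-1.3852]
Step 28: x=[4.6813] v=[-1.4190]
Step 29: x=[4.6088] v=[-1.4510]
Step 30: x=[4.5347] v=[-1.4812]
Step 31: x=[4.4592] v=[-1.5096]
Step 32: x=[4.3824] v=[-1.5361]
Step 33: x=[4.3044] v=[-1.5607]
Step 34: x=[4.2252] v=[-1.5833]
Step 35: x=[4.1450] v=[-1.6039]
Step 36: x=[4.0639] v=[-1.6225]
Step 37: x=[3.9819] v=[-1.6391]
Step 38: x=[3.8992] v=[-1.6537]
Step 39: x=[3.8159] v=[-1.6662]
Step 40: x=[3.7321] v=[-1.6766]
Step 41: x=[3.6479] v=[-1.6849]
Step 42: x=[3.5633] v=[-1.6911]
Step 43: x=[3.4785] v=[-1.6952]
Step 44: x=[3.3936] v=[-1.6972]
Step 45: x=[3.3088] v=[-1.6970]
Step 46: x=[3.2241] v=[-1.6947]
Step 47: x=[3.1396] v=[-1.6903]
Step 48: x=[3.0554] v=[-1.6838]
Step 49: x=[2.9716] v=[-1.6752]
Step 50: x=[2.8884] v=[-1.6645]
Step 51: x=[2.8058] v=[-1.6517]
Step 52: x=[2.7240] v=[-1.6368]
Step 53: x=[2.6430] v=[-1.6199]
Step 54: x=[2.5630] v=[-1.6010]
Step 55: x=[2.4840] v=[-1.5801]
Step 56: x=[2.4061] v=[-1.5572]
Step 57: x=[2.3295] v=[-1.5324]
Step 58: x=[2.2542] v=[-1.5056]
Step 59: x=[2.1804] v=[-1.4770]
Step 60: x=[2.1081] v=[-1.4465]
Step 61: x=[2.0374] v=[-1.4142]
v[0] did not become non-negative within 61 steps; using fallback time=3.0500

Answer: 3.0500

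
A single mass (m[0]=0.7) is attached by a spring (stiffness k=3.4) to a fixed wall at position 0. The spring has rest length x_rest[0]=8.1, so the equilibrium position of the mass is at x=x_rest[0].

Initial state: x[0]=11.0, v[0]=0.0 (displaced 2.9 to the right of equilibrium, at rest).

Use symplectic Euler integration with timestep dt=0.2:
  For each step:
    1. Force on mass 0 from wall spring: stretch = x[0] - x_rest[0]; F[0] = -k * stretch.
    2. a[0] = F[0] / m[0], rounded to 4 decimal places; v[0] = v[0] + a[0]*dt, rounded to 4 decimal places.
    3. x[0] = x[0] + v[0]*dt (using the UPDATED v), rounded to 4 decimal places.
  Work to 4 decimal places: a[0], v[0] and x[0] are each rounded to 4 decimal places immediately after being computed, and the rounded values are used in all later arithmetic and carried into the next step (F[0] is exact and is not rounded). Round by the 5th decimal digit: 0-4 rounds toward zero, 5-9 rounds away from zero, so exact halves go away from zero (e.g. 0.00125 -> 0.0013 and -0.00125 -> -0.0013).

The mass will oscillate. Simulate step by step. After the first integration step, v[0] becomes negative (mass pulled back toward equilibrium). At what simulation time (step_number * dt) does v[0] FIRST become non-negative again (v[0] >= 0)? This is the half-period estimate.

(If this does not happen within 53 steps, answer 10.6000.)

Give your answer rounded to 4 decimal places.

Answer: 1.6000

Derivation:
Step 0: x=[11.0000] v=[0.0000]
Step 1: x=[10.4366] v=[-2.8171]
Step 2: x=[9.4192] v=[-5.0869]
Step 3: x=[8.1455] v=[-6.3684]
Step 4: x=[6.8630] v=[-6.4126]
Step 5: x=[5.8208] v=[-5.2109]
Step 6: x=[5.2214] v=[-2.9968]
Step 7: x=[5.1813] v=[-0.2004]
Step 8: x=[5.7083] v=[2.6349]
First v>=0 after going negative at step 8, time=1.6000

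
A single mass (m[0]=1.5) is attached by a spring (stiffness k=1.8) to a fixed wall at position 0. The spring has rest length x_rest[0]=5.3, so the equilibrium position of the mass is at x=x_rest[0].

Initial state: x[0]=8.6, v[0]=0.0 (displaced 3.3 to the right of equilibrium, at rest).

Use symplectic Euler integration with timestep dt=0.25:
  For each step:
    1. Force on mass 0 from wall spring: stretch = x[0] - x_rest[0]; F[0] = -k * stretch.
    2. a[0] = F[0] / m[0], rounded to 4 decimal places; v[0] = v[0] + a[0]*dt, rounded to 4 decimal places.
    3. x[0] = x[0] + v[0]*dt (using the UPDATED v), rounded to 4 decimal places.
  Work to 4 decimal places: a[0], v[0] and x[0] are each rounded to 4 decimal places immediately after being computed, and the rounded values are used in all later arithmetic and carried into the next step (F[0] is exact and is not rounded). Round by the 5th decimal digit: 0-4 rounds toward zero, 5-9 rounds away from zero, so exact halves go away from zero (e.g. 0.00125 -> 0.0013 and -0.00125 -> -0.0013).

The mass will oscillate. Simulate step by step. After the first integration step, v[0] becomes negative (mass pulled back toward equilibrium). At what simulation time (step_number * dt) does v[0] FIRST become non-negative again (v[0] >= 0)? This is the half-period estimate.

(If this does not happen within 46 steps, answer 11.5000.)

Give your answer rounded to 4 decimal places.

Step 0: x=[8.6000] v=[0.0000]
Step 1: x=[8.3525] v=[-0.9900]
Step 2: x=[7.8761] v=[-1.9058]
Step 3: x=[7.2065] v=[-2.6786]
Step 4: x=[6.3939] v=[-3.2506]
Step 5: x=[5.4992] v=[-3.5788]
Step 6: x=[4.5896] v=[-3.6386]
Step 7: x=[3.7332] v=[-3.4255]
Step 8: x=[2.9943] v=[-2.9555]
Step 9: x=[2.4284] v=[-2.2638]
Step 10: x=[2.0778] v=[-1.4023]
Step 11: x=[1.9689] v=[-0.4357]
Step 12: x=[2.1098] v=[0.5636]
First v>=0 after going negative at step 12, time=3.0000

Answer: 3.0000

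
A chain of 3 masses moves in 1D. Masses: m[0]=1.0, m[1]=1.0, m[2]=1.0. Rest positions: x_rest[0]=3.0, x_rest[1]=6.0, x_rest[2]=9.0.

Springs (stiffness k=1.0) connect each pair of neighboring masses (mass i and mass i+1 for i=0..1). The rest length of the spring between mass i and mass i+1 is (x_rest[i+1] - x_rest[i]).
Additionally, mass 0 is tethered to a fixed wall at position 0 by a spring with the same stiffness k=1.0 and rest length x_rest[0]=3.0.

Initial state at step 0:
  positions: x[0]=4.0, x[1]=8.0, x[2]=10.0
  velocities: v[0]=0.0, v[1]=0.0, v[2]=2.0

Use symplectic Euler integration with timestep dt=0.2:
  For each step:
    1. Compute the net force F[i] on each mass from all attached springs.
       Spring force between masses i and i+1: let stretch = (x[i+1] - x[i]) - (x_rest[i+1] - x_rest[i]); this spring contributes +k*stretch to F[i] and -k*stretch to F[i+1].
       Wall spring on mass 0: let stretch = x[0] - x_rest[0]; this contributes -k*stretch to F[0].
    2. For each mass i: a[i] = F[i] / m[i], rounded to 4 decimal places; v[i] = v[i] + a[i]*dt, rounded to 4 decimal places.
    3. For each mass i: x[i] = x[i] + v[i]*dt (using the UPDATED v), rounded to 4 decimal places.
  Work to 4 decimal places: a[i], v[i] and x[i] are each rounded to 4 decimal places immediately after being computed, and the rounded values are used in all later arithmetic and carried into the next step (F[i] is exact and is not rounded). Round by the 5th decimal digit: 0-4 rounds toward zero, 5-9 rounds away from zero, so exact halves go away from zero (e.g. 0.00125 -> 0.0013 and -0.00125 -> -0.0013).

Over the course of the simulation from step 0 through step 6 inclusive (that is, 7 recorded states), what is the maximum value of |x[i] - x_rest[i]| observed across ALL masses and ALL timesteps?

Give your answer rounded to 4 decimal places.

Answer: 3.4517

Derivation:
Step 0: x=[4.0000 8.0000 10.0000] v=[0.0000 0.0000 2.0000]
Step 1: x=[4.0000 7.9200 10.4400] v=[0.0000 -0.4000 2.2000]
Step 2: x=[3.9968 7.7840 10.8992] v=[-0.0160 -0.6800 2.2960]
Step 3: x=[3.9852 7.6211 11.3538] v=[-0.0579 -0.8144 2.2730]
Step 4: x=[3.9596 7.4621 11.7791] v=[-0.1278 -0.7950 2.1265]
Step 5: x=[3.9158 7.3357 12.1517] v=[-0.2192 -0.6321 1.8631]
Step 6: x=[3.8521 7.2651 12.4517] v=[-0.3184 -0.3529 1.4999]
Max displacement = 3.4517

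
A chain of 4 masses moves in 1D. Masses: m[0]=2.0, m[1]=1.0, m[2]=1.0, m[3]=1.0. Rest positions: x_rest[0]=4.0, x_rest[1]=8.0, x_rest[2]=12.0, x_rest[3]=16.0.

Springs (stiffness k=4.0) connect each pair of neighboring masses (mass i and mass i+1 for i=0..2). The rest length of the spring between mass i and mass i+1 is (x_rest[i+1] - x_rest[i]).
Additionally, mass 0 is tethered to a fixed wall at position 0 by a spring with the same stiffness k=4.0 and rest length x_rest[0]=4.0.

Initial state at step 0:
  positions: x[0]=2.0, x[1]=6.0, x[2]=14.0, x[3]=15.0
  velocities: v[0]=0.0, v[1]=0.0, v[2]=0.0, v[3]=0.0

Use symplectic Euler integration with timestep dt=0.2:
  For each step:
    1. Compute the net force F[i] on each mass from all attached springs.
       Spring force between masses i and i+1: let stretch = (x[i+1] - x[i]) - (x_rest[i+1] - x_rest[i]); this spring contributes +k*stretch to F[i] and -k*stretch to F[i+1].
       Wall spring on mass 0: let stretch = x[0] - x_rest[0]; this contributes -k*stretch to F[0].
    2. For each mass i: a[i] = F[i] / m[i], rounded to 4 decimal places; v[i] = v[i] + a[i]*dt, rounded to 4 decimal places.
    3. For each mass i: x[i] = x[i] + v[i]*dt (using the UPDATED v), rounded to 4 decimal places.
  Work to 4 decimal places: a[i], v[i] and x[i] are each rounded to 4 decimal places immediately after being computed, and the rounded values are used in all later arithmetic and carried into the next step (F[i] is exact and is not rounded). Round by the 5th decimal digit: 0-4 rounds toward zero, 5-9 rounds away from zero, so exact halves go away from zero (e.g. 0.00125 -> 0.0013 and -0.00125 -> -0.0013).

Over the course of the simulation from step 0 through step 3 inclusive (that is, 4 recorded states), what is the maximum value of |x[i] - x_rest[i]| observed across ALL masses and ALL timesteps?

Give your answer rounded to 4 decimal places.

Step 0: x=[2.0000 6.0000 14.0000 15.0000] v=[0.0000 0.0000 0.0000 0.0000]
Step 1: x=[2.1600 6.6400 12.8800 15.4800] v=[0.8000 3.2000 -5.6000 2.4000]
Step 2: x=[2.5056 7.5616 11.1776 16.1840] v=[1.7280 4.6080 -8.5120 3.5200]
Step 3: x=[3.0552 8.2528 9.6977 16.7270] v=[2.7482 3.4560 -7.3997 2.7149]
Max displacement = 2.3023

Answer: 2.3023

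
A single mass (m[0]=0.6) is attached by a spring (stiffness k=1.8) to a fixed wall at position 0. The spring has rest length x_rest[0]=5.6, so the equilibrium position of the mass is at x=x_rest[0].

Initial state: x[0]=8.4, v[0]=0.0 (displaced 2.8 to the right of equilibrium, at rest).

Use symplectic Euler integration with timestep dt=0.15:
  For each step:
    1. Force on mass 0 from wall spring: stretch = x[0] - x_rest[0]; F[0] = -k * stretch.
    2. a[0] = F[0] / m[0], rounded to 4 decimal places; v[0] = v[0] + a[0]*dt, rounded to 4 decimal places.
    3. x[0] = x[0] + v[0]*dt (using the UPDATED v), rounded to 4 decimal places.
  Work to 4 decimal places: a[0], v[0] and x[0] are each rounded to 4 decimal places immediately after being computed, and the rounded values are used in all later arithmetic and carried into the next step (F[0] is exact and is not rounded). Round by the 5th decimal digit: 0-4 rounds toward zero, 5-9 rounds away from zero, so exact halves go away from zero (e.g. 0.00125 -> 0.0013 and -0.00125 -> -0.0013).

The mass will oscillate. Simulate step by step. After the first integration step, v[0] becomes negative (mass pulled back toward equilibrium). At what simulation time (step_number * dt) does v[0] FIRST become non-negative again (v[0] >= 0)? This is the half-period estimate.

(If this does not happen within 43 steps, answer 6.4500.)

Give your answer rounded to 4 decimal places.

Answer: 1.9500

Derivation:
Step 0: x=[8.4000] v=[0.0000]
Step 1: x=[8.2110] v=[-1.2600]
Step 2: x=[7.8458] v=[-2.4350]
Step 3: x=[7.3290] v=[-3.4456]
Step 4: x=[6.6954] v=[-4.2237]
Step 5: x=[5.9879] v=[-4.7166]
Step 6: x=[5.2542] v=[-4.8912]
Step 7: x=[4.5439] v=[-4.7356]
Step 8: x=[3.9048] v=[-4.2604]
Step 9: x=[3.3802] v=[-3.4976]
Step 10: x=[3.0054] v=[-2.4987]
Step 11: x=[2.8057] v=[-1.3311]
Step 12: x=[2.7946] v=[-0.0737]
Step 13: x=[2.9729] v=[1.1887]
First v>=0 after going negative at step 13, time=1.9500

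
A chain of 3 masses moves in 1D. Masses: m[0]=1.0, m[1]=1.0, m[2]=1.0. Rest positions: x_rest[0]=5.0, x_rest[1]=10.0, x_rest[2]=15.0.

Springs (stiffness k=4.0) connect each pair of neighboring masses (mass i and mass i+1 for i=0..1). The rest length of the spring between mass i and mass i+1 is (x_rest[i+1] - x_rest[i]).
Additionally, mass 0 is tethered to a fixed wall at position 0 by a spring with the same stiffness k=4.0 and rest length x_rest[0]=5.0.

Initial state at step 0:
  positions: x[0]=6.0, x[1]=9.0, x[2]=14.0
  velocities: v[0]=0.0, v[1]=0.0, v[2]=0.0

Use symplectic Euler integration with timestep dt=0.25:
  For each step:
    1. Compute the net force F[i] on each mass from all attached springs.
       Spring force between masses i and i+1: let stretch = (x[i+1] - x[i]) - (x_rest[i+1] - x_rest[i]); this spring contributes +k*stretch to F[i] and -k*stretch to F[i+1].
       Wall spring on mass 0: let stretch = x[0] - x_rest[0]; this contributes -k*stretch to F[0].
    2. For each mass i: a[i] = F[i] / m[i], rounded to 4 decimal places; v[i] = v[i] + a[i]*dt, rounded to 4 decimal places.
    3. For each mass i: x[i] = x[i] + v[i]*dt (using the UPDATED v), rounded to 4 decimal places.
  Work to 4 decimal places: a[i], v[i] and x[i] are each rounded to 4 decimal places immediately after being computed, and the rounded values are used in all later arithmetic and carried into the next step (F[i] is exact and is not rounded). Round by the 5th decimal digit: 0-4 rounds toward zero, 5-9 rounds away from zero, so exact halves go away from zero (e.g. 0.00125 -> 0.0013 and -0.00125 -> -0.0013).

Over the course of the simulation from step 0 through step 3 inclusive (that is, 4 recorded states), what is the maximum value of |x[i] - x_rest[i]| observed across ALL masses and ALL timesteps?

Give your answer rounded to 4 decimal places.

Answer: 1.3594

Derivation:
Step 0: x=[6.0000 9.0000 14.0000] v=[0.0000 0.0000 0.0000]
Step 1: x=[5.2500 9.5000 14.0000] v=[-3.0000 2.0000 0.0000]
Step 2: x=[4.2500 10.0625 14.1250] v=[-4.0000 2.2500 0.5000]
Step 3: x=[3.6406 10.1875 14.4844] v=[-2.4375 0.5000 1.4375]
Max displacement = 1.3594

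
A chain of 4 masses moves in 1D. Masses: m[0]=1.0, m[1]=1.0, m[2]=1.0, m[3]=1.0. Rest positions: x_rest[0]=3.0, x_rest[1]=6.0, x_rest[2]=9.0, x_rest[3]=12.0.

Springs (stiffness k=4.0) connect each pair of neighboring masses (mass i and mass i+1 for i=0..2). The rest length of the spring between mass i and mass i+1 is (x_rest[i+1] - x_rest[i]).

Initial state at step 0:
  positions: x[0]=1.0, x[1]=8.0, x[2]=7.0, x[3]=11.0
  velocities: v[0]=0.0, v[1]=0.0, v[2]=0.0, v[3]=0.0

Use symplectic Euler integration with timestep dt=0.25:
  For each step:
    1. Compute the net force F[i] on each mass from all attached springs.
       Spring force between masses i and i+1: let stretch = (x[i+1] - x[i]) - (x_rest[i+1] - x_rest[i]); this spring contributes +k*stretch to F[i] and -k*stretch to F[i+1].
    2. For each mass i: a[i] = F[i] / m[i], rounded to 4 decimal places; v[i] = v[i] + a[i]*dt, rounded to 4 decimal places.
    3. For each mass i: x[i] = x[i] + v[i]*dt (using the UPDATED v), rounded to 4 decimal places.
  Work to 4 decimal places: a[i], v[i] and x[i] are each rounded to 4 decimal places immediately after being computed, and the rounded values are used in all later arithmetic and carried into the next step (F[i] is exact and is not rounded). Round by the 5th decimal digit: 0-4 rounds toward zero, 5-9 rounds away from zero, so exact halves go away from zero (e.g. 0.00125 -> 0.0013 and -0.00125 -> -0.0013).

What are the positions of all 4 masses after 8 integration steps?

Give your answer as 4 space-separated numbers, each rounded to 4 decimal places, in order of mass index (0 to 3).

Step 0: x=[1.0000 8.0000 7.0000 11.0000] v=[0.0000 0.0000 0.0000 0.0000]
Step 1: x=[2.0000 6.0000 8.2500 10.7500] v=[4.0000 -8.0000 5.0000 -1.0000]
Step 2: x=[3.2500 3.5625 9.5625 10.6250] v=[5.0000 -9.7500 5.2500 -0.5000]
Step 3: x=[3.8281 2.5469 9.6406 10.9844] v=[2.3125 -4.0625 0.3125 1.4375]
Step 4: x=[3.3359 3.6250 8.2813 11.7578] v=[-1.9687 4.3124 -5.4374 3.0937]
Step 5: x=[2.1660 5.7949 6.6270 12.4121] v=[-4.6796 8.6796 -6.6172 2.6172]
Step 6: x=[1.1533 7.2656 6.2110 12.3701] v=[-4.0507 5.8828 -1.6642 -0.1679]
Step 7: x=[0.9187 6.9446 7.5984 11.5384] v=[-0.9384 -1.2841 5.5495 -3.3270]
Step 8: x=[1.4406 5.2806 9.8073 10.4717] v=[2.0875 -6.6562 8.8357 -4.2670]

Answer: 1.4406 5.2806 9.8073 10.4717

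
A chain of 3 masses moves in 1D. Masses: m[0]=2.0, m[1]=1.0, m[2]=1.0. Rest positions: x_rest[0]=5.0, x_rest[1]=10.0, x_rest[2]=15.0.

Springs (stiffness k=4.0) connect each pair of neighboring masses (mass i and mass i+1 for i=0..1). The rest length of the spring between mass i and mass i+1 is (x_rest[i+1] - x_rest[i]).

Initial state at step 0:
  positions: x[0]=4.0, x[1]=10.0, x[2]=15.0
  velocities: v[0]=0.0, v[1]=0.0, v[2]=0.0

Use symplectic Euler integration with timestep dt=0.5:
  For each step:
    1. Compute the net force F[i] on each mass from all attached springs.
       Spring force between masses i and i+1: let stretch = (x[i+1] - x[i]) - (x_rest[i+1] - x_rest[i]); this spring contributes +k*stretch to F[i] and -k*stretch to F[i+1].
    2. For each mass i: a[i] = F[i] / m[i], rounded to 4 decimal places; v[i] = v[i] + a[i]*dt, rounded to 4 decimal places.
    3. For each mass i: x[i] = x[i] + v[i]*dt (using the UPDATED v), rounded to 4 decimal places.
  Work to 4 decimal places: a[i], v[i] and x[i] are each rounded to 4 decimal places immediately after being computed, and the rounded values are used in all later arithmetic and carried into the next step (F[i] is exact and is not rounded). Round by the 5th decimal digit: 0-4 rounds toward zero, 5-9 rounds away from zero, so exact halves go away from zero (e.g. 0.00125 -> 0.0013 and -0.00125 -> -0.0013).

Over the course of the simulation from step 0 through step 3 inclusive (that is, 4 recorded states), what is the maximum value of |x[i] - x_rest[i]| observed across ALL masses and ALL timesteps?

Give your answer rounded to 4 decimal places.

Step 0: x=[4.0000 10.0000 15.0000] v=[0.0000 0.0000 0.0000]
Step 1: x=[4.5000 9.0000 15.0000] v=[1.0000 -2.0000 0.0000]
Step 2: x=[4.7500 9.5000 14.0000] v=[0.5000 1.0000 -2.0000]
Step 3: x=[4.8750 9.7500 13.5000] v=[0.2500 0.5000 -1.0000]
Max displacement = 1.5000

Answer: 1.5000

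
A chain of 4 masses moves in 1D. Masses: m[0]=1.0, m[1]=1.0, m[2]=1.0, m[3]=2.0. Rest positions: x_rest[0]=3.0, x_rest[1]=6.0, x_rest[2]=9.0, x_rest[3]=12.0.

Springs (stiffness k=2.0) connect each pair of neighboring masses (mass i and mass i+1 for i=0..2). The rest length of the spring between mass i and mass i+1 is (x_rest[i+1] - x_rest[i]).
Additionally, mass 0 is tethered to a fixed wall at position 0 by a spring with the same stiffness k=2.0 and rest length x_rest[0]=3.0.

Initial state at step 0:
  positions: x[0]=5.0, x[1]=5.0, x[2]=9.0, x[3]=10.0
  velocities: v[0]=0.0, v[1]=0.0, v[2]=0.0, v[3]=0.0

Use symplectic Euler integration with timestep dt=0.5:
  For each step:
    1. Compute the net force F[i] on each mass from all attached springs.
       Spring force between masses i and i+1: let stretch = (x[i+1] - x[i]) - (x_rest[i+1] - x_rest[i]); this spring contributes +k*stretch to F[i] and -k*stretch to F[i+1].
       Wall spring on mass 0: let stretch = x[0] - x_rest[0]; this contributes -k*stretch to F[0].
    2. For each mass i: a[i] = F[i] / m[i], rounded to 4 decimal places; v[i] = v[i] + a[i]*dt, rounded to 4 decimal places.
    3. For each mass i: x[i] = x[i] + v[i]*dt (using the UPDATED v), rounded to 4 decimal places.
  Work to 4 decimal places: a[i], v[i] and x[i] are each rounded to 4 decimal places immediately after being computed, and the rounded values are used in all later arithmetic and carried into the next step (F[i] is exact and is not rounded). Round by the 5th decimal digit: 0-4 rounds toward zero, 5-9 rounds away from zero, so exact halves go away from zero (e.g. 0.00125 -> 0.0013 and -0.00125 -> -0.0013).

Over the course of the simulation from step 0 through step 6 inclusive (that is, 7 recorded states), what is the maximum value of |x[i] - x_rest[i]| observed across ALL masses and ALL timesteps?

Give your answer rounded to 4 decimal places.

Step 0: x=[5.0000 5.0000 9.0000 10.0000] v=[0.0000 0.0000 0.0000 0.0000]
Step 1: x=[2.5000 7.0000 7.5000 10.5000] v=[-5.0000 4.0000 -3.0000 1.0000]
Step 2: x=[1.0000 7.0000 7.2500 11.0000] v=[-3.0000 0.0000 -0.5000 1.0000]
Step 3: x=[2.0000 4.1250 8.7500 11.3125] v=[2.0000 -5.7500 3.0000 0.6250]
Step 4: x=[3.0625 2.5000 9.2188 11.7344] v=[2.1250 -3.2500 0.9375 0.8438]
Step 5: x=[2.3125 4.5157 7.5860 12.2774] v=[-1.5000 4.0313 -3.2657 1.0860]
Step 6: x=[1.5079 6.9649 6.7637 12.3976] v=[-1.6093 4.8984 -1.6446 0.2403]
Max displacement = 3.5000

Answer: 3.5000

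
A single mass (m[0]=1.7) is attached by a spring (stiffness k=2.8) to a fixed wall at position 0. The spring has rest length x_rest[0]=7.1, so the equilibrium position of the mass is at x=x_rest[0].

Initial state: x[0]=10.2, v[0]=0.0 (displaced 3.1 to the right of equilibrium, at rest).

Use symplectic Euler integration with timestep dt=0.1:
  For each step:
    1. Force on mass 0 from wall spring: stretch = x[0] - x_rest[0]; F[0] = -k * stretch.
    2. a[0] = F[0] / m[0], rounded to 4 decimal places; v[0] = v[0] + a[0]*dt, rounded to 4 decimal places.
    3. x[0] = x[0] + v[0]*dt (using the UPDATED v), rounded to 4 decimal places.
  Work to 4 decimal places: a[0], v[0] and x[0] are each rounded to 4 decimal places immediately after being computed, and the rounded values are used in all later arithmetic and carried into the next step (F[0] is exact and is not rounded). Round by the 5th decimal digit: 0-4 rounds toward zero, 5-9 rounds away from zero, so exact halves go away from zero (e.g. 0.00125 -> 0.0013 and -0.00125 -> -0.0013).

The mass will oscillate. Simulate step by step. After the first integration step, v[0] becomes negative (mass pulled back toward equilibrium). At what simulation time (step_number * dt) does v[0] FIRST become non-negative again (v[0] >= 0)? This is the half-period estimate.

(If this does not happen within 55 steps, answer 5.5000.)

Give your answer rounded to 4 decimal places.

Answer: 2.5000

Derivation:
Step 0: x=[10.2000] v=[0.0000]
Step 1: x=[10.1489] v=[-0.5106]
Step 2: x=[10.0476] v=[-1.0128]
Step 3: x=[9.8978] v=[-1.4983]
Step 4: x=[9.7019] v=[-1.9591]
Step 5: x=[9.4631] v=[-2.3877]
Step 6: x=[9.1854] v=[-2.7769]
Step 7: x=[8.8734] v=[-3.1204]
Step 8: x=[8.5322] v=[-3.4125]
Step 9: x=[8.1674] v=[-3.6484]
Step 10: x=[7.7850] v=[-3.8242]
Step 11: x=[7.3913] v=[-3.9370]
Step 12: x=[6.9928] v=[-3.9850]
Step 13: x=[6.5961] v=[-3.9673]
Step 14: x=[6.2077] v=[-3.8843]
Step 15: x=[5.8340] v=[-3.7373]
Step 16: x=[5.4811] v=[-3.5288]
Step 17: x=[5.1549] v=[-3.2622]
Step 18: x=[4.8607] v=[-2.9418]
Step 19: x=[4.6034] v=[-2.5730]
Step 20: x=[4.3872] v=[-2.1618]
Step 21: x=[4.2157] v=[-1.7150]
Step 22: x=[4.0917] v=[-1.2399]
Step 23: x=[4.0173] v=[-0.7444]
Step 24: x=[3.9936] v=[-0.2367]
Step 25: x=[4.0211] v=[0.2749]
First v>=0 after going negative at step 25, time=2.5000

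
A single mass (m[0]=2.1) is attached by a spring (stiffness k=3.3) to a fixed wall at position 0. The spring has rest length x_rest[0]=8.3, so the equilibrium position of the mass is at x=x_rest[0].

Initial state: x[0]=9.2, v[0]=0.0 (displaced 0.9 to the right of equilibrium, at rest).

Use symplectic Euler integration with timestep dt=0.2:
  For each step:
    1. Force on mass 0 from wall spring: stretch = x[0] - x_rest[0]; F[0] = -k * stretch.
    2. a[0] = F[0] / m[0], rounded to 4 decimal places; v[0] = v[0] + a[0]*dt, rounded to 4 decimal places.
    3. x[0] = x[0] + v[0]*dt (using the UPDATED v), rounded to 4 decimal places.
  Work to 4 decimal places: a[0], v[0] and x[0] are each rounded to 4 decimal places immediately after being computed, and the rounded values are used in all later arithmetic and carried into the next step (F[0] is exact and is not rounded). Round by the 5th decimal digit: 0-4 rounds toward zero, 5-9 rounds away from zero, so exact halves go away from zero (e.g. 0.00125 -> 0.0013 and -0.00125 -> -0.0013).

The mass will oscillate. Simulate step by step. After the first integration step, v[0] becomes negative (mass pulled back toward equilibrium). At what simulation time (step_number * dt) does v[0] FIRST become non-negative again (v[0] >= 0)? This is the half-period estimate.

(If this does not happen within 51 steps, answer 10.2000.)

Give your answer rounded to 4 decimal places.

Step 0: x=[9.2000] v=[0.0000]
Step 1: x=[9.1434] v=[-0.2829]
Step 2: x=[9.0338] v=[-0.5480]
Step 3: x=[8.8781] v=[-0.7786]
Step 4: x=[8.6860] v=[-0.9603]
Step 5: x=[8.4697] v=[-1.0816]
Step 6: x=[8.2427] v=[-1.1349]
Step 7: x=[8.0193] v=[-1.1169]
Step 8: x=[7.8136] v=[-1.0287]
Step 9: x=[7.6384] v=[-0.8758]
Step 10: x=[7.5048] v=[-0.6679]
Step 11: x=[7.4212] v=[-0.4180]
Step 12: x=[7.3928] v=[-0.1418]
Step 13: x=[7.4215] v=[0.1433]
First v>=0 after going negative at step 13, time=2.6000

Answer: 2.6000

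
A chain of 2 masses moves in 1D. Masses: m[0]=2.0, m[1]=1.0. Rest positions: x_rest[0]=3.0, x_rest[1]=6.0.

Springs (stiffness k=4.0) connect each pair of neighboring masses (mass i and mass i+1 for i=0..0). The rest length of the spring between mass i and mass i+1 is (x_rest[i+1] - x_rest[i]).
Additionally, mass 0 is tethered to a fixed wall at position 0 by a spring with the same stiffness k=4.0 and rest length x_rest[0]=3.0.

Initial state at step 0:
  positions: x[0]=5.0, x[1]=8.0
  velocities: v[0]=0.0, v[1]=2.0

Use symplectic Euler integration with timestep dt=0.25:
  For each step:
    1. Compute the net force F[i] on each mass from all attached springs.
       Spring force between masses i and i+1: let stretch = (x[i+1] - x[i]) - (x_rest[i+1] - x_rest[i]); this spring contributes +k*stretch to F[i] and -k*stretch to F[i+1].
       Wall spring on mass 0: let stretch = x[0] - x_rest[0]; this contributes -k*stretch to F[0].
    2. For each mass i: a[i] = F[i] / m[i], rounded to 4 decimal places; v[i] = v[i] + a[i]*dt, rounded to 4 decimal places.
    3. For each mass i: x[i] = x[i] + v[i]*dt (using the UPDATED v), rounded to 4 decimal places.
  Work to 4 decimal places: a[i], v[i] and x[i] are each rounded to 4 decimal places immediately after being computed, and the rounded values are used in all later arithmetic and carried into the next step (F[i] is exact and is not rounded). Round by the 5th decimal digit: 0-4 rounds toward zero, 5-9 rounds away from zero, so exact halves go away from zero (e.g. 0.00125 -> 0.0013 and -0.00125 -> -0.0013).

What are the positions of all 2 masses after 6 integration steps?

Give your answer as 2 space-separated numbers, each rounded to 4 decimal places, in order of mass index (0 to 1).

Answer: 3.4254 6.3231

Derivation:
Step 0: x=[5.0000 8.0000] v=[0.0000 2.0000]
Step 1: x=[4.7500 8.5000] v=[-1.0000 2.0000]
Step 2: x=[4.3750 8.8125] v=[-1.5000 1.2500]
Step 3: x=[4.0078 8.7656] v=[-1.4688 -0.1875]
Step 4: x=[3.7344 8.2793] v=[-1.0938 -1.9453]
Step 5: x=[3.5623 7.4068] v=[-0.6886 -3.4902]
Step 6: x=[3.4254 6.3231] v=[-0.5475 -4.3347]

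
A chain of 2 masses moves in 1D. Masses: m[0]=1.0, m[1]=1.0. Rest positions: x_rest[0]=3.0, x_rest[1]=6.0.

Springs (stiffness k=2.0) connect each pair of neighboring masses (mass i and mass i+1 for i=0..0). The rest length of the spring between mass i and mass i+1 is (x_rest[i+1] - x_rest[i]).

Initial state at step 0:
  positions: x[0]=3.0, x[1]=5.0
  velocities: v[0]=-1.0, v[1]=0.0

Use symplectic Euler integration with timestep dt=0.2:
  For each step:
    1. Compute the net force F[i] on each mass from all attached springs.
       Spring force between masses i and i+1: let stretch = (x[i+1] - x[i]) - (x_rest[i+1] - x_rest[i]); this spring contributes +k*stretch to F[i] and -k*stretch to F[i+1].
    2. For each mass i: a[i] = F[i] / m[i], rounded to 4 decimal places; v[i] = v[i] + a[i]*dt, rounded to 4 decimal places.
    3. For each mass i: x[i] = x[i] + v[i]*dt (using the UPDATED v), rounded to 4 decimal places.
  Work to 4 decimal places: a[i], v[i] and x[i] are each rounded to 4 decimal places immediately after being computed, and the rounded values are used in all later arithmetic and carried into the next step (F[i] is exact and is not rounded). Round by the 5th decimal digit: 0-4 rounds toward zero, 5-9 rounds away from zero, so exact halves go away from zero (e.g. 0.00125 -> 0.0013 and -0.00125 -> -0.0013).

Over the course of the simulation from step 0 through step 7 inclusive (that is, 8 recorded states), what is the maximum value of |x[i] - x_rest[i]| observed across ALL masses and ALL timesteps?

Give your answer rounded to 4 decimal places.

Answer: 1.7874

Derivation:
Step 0: x=[3.0000 5.0000] v=[-1.0000 0.0000]
Step 1: x=[2.7200 5.0800] v=[-1.4000 0.4000]
Step 2: x=[2.3888 5.2112] v=[-1.6560 0.6560]
Step 3: x=[2.0434 5.3566] v=[-1.7270 0.7270]
Step 4: x=[1.7231 5.4769] v=[-1.6017 0.6017]
Step 5: x=[1.4631 5.5369] v=[-1.3002 0.3002]
Step 6: x=[1.2890 5.5110] v=[-0.8707 -0.1293]
Step 7: x=[1.2126 5.3874] v=[-0.3819 -0.6181]
Max displacement = 1.7874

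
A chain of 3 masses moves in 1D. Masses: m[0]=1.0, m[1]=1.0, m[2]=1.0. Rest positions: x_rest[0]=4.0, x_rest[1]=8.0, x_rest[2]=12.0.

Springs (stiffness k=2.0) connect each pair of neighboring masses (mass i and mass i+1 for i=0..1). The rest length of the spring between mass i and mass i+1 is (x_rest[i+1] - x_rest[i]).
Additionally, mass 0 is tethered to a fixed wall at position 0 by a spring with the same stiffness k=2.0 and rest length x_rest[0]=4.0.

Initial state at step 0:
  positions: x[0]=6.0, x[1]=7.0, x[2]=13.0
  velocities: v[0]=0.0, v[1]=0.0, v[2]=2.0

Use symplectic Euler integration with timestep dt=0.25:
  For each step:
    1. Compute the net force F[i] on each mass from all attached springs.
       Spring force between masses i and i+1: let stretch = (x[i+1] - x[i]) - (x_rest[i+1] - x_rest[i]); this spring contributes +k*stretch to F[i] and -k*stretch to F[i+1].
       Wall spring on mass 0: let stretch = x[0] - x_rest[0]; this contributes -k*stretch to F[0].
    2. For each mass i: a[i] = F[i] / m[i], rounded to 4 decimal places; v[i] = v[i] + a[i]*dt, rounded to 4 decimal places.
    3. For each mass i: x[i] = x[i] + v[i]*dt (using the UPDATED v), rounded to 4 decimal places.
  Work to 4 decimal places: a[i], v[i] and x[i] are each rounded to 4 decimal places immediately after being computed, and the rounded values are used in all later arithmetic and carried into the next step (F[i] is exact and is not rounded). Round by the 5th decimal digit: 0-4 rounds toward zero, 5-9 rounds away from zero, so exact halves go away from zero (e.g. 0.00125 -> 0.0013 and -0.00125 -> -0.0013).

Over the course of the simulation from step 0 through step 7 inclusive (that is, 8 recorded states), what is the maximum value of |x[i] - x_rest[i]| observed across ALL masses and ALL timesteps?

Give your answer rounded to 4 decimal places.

Step 0: x=[6.0000 7.0000 13.0000] v=[0.0000 0.0000 2.0000]
Step 1: x=[5.3750 7.6250 13.2500] v=[-2.5000 2.5000 1.0000]
Step 2: x=[4.3594 8.6719 13.2969] v=[-4.0625 4.1875 0.1875]
Step 3: x=[3.3379 9.7579 13.2657] v=[-4.0860 4.3438 -0.1250]
Step 4: x=[2.7017 10.4798 13.2960] v=[-2.5450 2.8877 0.1211]
Step 5: x=[2.7000 10.5815 13.4743] v=[-0.0068 0.4068 0.7130]
Step 6: x=[3.3460 10.0596 13.7910] v=[2.5840 -2.0876 1.2666]
Step 7: x=[4.4130 9.1649 14.1412] v=[4.2678 -3.5787 1.4009]
Max displacement = 2.5815

Answer: 2.5815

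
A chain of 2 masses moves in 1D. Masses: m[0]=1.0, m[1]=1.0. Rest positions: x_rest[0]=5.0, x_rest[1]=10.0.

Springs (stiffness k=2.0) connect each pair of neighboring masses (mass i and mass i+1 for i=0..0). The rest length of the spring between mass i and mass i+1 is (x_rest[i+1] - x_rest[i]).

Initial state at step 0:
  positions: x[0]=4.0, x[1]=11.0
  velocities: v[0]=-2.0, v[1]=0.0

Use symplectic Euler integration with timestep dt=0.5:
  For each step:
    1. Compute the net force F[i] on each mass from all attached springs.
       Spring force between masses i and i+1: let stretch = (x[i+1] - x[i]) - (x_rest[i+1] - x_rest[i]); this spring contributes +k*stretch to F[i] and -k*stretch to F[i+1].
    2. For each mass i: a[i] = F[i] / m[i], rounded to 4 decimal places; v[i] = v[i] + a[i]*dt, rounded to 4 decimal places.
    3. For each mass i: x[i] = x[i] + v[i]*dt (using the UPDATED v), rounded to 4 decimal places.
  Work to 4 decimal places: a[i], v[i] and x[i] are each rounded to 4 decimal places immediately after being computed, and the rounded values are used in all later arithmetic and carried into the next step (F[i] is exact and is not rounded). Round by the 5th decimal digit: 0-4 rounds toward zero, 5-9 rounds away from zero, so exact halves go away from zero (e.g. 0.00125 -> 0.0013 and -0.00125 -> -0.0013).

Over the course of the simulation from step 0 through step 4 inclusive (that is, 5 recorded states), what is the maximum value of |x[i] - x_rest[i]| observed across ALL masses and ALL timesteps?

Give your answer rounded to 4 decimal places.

Step 0: x=[4.0000 11.0000] v=[-2.0000 0.0000]
Step 1: x=[4.0000 10.0000] v=[0.0000 -2.0000]
Step 2: x=[4.5000 8.5000] v=[1.0000 -3.0000]
Step 3: x=[4.5000 7.5000] v=[0.0000 -2.0000]
Step 4: x=[3.5000 7.5000] v=[-2.0000 0.0000]
Max displacement = 2.5000

Answer: 2.5000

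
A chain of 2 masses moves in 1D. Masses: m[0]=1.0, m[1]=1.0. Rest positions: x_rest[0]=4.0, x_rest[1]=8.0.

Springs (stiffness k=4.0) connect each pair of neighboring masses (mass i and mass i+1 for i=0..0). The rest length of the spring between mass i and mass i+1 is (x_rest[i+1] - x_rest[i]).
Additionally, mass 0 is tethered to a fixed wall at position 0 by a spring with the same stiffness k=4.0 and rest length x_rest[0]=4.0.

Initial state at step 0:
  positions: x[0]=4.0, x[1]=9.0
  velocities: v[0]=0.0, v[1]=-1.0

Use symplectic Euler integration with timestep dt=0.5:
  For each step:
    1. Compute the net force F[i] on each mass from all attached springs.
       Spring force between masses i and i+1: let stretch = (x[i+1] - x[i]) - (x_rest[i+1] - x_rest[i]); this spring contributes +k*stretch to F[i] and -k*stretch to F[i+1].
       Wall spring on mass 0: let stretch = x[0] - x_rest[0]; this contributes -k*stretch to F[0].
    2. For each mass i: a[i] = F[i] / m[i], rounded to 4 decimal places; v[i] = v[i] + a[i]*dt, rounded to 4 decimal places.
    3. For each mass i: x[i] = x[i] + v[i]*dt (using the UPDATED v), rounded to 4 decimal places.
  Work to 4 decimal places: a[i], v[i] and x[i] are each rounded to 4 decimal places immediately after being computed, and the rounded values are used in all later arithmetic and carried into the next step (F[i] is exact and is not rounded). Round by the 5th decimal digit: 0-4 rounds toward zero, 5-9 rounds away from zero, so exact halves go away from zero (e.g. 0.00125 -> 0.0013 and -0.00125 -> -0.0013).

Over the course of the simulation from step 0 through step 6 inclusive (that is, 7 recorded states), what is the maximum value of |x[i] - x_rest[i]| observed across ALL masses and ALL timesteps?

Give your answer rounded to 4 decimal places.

Answer: 1.5000

Derivation:
Step 0: x=[4.0000 9.0000] v=[0.0000 -1.0000]
Step 1: x=[5.0000 7.5000] v=[2.0000 -3.0000]
Step 2: x=[3.5000 7.5000] v=[-3.0000 0.0000]
Step 3: x=[2.5000 7.5000] v=[-2.0000 0.0000]
Step 4: x=[4.0000 6.5000] v=[3.0000 -2.0000]
Step 5: x=[4.0000 7.0000] v=[0.0000 1.0000]
Step 6: x=[3.0000 8.5000] v=[-2.0000 3.0000]
Max displacement = 1.5000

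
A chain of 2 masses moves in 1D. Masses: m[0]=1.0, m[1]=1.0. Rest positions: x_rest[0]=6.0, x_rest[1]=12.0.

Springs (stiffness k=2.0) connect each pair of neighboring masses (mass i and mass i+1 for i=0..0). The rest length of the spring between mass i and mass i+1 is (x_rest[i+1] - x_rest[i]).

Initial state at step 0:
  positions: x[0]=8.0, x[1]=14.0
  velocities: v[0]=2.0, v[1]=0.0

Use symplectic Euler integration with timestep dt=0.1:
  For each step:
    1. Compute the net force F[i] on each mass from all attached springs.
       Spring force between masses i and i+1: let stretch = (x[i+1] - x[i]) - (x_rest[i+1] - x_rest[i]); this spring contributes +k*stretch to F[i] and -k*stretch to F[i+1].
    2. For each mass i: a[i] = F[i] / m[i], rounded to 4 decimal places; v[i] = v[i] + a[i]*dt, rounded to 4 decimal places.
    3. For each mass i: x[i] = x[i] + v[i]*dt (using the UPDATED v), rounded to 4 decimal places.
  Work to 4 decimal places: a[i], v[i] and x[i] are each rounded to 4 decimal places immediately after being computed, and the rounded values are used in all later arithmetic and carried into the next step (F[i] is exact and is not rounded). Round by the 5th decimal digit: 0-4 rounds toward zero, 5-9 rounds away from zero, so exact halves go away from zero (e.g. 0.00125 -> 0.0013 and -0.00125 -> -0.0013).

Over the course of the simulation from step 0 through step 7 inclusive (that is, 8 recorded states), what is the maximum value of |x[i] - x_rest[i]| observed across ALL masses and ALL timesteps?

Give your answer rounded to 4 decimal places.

Step 0: x=[8.0000 14.0000] v=[2.0000 0.0000]
Step 1: x=[8.2000 14.0000] v=[2.0000 0.0000]
Step 2: x=[8.3960 14.0040] v=[1.9600 0.0400]
Step 3: x=[8.5842 14.0158] v=[1.8816 0.1184]
Step 4: x=[8.7610 14.0390] v=[1.7679 0.2321]
Step 5: x=[8.9234 14.0767] v=[1.6235 0.3765]
Step 6: x=[9.0688 14.1313] v=[1.4542 0.5458]
Step 7: x=[9.1955 14.2046] v=[1.2667 0.7333]
Max displacement = 3.1955

Answer: 3.1955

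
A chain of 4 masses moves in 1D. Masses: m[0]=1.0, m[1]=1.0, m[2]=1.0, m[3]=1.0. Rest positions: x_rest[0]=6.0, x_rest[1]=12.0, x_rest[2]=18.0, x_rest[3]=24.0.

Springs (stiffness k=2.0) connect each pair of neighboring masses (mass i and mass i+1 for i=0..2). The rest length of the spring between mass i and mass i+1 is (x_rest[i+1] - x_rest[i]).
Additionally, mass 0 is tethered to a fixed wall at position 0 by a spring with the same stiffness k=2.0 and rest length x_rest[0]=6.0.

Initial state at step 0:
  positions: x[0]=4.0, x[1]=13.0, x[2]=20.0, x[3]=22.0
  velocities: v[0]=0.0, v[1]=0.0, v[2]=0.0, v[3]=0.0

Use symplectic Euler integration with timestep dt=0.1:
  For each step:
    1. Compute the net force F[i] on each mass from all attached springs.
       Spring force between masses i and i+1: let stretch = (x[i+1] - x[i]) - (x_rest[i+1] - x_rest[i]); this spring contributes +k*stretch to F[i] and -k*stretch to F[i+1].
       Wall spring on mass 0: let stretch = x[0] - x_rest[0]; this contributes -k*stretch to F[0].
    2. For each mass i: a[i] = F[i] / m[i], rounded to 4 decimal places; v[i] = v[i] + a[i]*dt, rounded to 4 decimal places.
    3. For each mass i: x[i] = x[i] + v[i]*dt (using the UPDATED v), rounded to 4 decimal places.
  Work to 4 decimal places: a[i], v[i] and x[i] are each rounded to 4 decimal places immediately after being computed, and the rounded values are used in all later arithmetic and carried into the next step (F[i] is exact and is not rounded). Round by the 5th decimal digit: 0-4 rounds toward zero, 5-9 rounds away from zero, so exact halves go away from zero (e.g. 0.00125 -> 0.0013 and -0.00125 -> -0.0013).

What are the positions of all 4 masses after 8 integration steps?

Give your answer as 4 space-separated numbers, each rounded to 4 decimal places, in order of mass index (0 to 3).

Step 0: x=[4.0000 13.0000 20.0000 22.0000] v=[0.0000 0.0000 0.0000 0.0000]
Step 1: x=[4.1000 12.9600 19.9000 22.0800] v=[1.0000 -0.4000 -1.0000 0.8000]
Step 2: x=[4.2952 12.8816 19.7048 22.2364] v=[1.9520 -0.7840 -1.9520 1.5640]
Step 3: x=[4.5762 12.7679 19.4238 22.4622] v=[2.8102 -1.1366 -2.8103 2.2577]
Step 4: x=[4.9295 12.6235 19.0704 22.7472] v=[3.5333 -1.4438 -3.5338 2.8500]
Step 5: x=[5.3381 12.4542 18.6616 23.0787] v=[4.0862 -1.6932 -4.0878 3.3146]
Step 6: x=[5.7823 12.2667 18.2170 23.4418] v=[4.4418 -1.8749 -4.4459 3.6312]
Step 7: x=[6.2405 12.0685 17.7579 23.8204] v=[4.5822 -1.9817 -4.5910 3.7862]
Step 8: x=[6.6905 11.8676 17.3063 24.1978] v=[4.4997 -2.0094 -4.5164 3.7737]

Answer: 6.6905 11.8676 17.3063 24.1978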